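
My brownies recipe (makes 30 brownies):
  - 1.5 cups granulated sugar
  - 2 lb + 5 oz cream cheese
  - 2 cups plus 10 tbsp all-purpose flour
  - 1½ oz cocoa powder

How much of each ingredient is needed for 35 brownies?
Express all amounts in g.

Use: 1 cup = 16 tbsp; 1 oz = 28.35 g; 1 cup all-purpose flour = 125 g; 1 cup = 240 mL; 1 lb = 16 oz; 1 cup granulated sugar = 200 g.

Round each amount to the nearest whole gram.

Scaling factor: 35/30 = 7/6.
granulated sugar: 1.5 cup × 7/6 × 200 g/cup = 350 g
cream cheese: (2 lb + 5 oz = 2.3125 lb) × 7/6 × 16 oz/lb × 28.35 g/oz ≈ 1224 g
all-purpose flour: (2 cup + 10 tbsp = 2.625 cup) × 7/6 × 125 g/cup ≈ 383 g
cocoa powder: 1.5 oz × 7/6 × 28.35 g/oz ≈ 50 g

granulated sugar: 350 g; cream cheese: 1224 g; all-purpose flour: 383 g; cocoa powder: 50 g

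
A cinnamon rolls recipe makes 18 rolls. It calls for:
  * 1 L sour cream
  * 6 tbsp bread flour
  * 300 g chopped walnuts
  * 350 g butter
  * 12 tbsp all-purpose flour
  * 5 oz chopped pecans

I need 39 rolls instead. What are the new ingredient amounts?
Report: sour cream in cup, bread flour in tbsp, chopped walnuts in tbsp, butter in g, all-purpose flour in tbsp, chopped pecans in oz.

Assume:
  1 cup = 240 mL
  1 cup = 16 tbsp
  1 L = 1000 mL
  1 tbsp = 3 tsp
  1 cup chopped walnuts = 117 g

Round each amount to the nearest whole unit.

sour cream: 9 cup; bread flour: 13 tbsp; chopped walnuts: 89 tbsp; butter: 758 g; all-purpose flour: 26 tbsp; chopped pecans: 11 oz

Scaling factor: 39/18 = 13/6.
sour cream: 1 L × 13/6 × 1000 mL/L ÷ 240 mL/cup ≈ 9 cup
bread flour: 6 tbsp × 13/6 = 13 tbsp
chopped walnuts: 300 g × 13/6 ÷ 117 g/cup × 16 tbsp/cup ≈ 89 tbsp
butter: 350 g × 13/6 ≈ 758 g
all-purpose flour: 12 tbsp × 13/6 = 26 tbsp
chopped pecans: 5 oz × 13/6 ≈ 11 oz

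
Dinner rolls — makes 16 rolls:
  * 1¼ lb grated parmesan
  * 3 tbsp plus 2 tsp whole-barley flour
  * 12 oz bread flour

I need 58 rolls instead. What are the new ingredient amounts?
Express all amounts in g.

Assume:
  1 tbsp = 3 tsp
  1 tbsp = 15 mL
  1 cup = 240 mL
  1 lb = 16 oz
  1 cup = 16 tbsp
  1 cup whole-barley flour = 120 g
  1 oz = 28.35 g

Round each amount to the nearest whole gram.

grated parmesan: 2055 g; whole-barley flour: 100 g; bread flour: 1233 g

Scaling factor: 58/16 = 29/8 = 3.625.
grated parmesan: 1.25 lb × 29/8 × 16 oz/lb × 28.35 g/oz ≈ 2055 g
whole-barley flour: (3 tbsp + 2 tsp = 11/3 tbsp) × 29/8 ÷ 16 tbsp/cup × 120 g/cup ≈ 100 g
bread flour: 12 oz × 29/8 × 28.35 g/oz ≈ 1233 g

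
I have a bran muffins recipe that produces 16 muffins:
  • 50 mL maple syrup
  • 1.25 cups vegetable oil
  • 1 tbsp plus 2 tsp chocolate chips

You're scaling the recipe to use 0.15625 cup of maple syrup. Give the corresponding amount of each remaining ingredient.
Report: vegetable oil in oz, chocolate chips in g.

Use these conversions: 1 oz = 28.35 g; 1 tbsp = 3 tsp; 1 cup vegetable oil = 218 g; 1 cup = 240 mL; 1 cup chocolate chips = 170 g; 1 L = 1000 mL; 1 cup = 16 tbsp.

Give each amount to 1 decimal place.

The original recipe has 5/24 cup of maple syrup, so the scaling factor is 0.15625 ÷ 5/24 = 3/4 = 0.75.
vegetable oil: 1.25 cup × 3/4 × 218 g/cup ÷ 28.35 g/oz ≈ 7.2 oz
chocolate chips: (1 tbsp + 2 tsp = 5/3 tbsp) × 3/4 ÷ 16 tbsp/cup × 170 g/cup ≈ 13.3 g

vegetable oil: 7.2 oz; chocolate chips: 13.3 g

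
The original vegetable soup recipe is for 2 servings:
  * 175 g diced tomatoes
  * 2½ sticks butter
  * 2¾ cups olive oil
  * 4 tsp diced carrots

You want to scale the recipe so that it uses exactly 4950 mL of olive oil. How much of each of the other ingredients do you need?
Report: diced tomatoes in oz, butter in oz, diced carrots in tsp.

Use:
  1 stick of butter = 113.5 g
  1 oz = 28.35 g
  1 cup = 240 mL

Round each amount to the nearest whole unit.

diced tomatoes: 46 oz; butter: 75 oz; diced carrots: 30 tsp

The original recipe has 660 mL of olive oil, so the scaling factor is 4950 ÷ 660 = 15/2 = 7.5.
diced tomatoes: 175 g × 15/2 ÷ 28.35 g/oz ≈ 46 oz
butter: 2.5 stick × 15/2 × 113.5 g/stick ÷ 28.35 g/oz ≈ 75 oz
diced carrots: 4 tsp × 15/2 = 30 tsp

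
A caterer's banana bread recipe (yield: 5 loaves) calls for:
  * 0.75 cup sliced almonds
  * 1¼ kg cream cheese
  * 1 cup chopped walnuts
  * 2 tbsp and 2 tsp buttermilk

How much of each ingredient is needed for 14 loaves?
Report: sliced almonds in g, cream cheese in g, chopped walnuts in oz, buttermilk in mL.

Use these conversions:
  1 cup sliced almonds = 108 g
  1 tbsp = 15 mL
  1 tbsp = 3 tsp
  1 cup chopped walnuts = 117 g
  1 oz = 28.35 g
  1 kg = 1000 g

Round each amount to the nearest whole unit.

Scaling factor: 14/5 = 2.8.
sliced almonds: 0.75 cup × 14/5 × 108 g/cup ≈ 227 g
cream cheese: 1.25 kg × 14/5 × 1000 g/kg = 3500 g
chopped walnuts: 1 cup × 14/5 × 117 g/cup ÷ 28.35 g/oz ≈ 12 oz
buttermilk: (2 tbsp + 2 tsp = 8/3 tbsp) × 14/5 × 15 mL/tbsp = 112 mL

sliced almonds: 227 g; cream cheese: 3500 g; chopped walnuts: 12 oz; buttermilk: 112 mL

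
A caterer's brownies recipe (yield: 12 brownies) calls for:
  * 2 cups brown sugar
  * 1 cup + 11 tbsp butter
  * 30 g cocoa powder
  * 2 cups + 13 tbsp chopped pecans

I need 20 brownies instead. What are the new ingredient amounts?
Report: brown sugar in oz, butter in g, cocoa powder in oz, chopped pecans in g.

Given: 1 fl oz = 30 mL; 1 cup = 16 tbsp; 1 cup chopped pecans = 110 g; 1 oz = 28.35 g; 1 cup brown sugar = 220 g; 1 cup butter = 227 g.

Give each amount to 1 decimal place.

Scaling factor: 20/12 = 5/3.
brown sugar: 2 cup × 5/3 × 220 g/cup ÷ 28.35 g/oz ≈ 25.9 oz
butter: (1 cup + 11 tbsp = 1.6875 cup) × 5/3 × 227 g/cup ≈ 638.4 g
cocoa powder: 30 g × 5/3 ÷ 28.35 g/oz ≈ 1.8 oz
chopped pecans: (2 cup + 13 tbsp = 2.8125 cup) × 5/3 × 110 g/cup ≈ 515.6 g

brown sugar: 25.9 oz; butter: 638.4 g; cocoa powder: 1.8 oz; chopped pecans: 515.6 g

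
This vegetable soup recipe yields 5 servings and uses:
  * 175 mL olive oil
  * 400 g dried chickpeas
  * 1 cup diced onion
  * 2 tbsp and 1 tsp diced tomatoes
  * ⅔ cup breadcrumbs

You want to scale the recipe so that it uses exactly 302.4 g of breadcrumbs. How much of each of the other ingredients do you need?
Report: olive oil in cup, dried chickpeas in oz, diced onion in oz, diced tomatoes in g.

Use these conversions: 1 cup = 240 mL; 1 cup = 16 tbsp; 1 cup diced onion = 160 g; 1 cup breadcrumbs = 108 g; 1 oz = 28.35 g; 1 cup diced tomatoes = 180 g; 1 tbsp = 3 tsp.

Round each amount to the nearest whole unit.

olive oil: 3 cup; dried chickpeas: 59 oz; diced onion: 24 oz; diced tomatoes: 110 g

The original recipe has 72 g of breadcrumbs, so the scaling factor is 302.4 ÷ 72 = 21/5 = 4.2.
olive oil: 175 mL × 21/5 ÷ 240 mL/cup ≈ 3 cup
dried chickpeas: 400 g × 21/5 ÷ 28.35 g/oz ≈ 59 oz
diced onion: 1 cup × 21/5 × 160 g/cup ÷ 28.35 g/oz ≈ 24 oz
diced tomatoes: (2 tbsp + 1 tsp = 7/3 tbsp) × 21/5 ÷ 16 tbsp/cup × 180 g/cup ≈ 110 g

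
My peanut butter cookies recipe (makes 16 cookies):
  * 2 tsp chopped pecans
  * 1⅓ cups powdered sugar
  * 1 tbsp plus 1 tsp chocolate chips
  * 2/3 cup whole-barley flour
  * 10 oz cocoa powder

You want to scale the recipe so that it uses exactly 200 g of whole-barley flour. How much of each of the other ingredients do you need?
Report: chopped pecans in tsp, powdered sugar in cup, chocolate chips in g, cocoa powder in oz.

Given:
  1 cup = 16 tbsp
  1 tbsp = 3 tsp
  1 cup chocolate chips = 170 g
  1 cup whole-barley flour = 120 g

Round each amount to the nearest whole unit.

chopped pecans: 5 tsp; powdered sugar: 3 cup; chocolate chips: 35 g; cocoa powder: 25 oz

The original recipe has 80 g of whole-barley flour, so the scaling factor is 200 ÷ 80 = 5/2 = 2.5.
chopped pecans: 2 tsp × 5/2 = 5 tsp
powdered sugar: 4/3 cup × 5/2 ≈ 3 cup
chocolate chips: (1 tbsp + 1 tsp = 4/3 tbsp) × 5/2 ÷ 16 tbsp/cup × 170 g/cup ≈ 35 g
cocoa powder: 10 oz × 5/2 = 25 oz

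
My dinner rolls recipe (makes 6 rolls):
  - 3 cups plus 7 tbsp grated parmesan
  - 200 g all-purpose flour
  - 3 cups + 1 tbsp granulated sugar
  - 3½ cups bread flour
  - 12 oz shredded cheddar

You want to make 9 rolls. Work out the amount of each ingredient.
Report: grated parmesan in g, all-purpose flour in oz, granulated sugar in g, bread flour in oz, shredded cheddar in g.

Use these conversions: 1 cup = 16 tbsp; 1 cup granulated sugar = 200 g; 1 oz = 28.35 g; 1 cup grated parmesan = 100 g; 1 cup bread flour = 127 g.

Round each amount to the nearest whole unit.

Scaling factor: 9/6 = 3/2 = 1.5.
grated parmesan: (3 cup + 7 tbsp = 3.4375 cup) × 3/2 × 100 g/cup ≈ 516 g
all-purpose flour: 200 g × 3/2 ÷ 28.35 g/oz ≈ 11 oz
granulated sugar: (3 cup + 1 tbsp = 3.0625 cup) × 3/2 × 200 g/cup ≈ 919 g
bread flour: 3.5 cup × 3/2 × 127 g/cup ÷ 28.35 g/oz ≈ 24 oz
shredded cheddar: 12 oz × 3/2 × 28.35 g/oz ≈ 510 g

grated parmesan: 516 g; all-purpose flour: 11 oz; granulated sugar: 919 g; bread flour: 24 oz; shredded cheddar: 510 g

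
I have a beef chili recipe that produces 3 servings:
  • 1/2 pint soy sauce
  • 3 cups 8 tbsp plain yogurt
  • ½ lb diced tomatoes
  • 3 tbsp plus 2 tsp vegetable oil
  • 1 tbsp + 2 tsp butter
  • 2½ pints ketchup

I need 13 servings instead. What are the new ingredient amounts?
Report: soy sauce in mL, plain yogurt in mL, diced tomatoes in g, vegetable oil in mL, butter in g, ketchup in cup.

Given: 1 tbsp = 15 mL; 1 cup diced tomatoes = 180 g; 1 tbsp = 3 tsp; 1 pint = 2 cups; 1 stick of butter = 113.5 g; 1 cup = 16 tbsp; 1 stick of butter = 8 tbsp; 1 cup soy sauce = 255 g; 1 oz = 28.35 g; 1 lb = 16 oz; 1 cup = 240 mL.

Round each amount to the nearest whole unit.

soy sauce: 1040 mL; plain yogurt: 3640 mL; diced tomatoes: 983 g; vegetable oil: 238 mL; butter: 102 g; ketchup: 22 cup

Scaling factor: 13/3.
soy sauce: 0.5 pint × 13/3 × 2 cup/pint × 240 mL/cup = 1040 mL
plain yogurt: (3 cup + 8 tbsp = 3.5 cup) × 13/3 × 240 mL/cup = 3640 mL
diced tomatoes: 0.5 lb × 13/3 × 16 oz/lb × 28.35 g/oz ≈ 983 g
vegetable oil: (3 tbsp + 2 tsp = 11/3 tbsp) × 13/3 × 15 mL/tbsp ≈ 238 mL
butter: (1 tbsp + 2 tsp = 5/3 tbsp) × 13/3 ÷ 8 tbsp/stick × 113.5 g/stick ≈ 102 g
ketchup: 2.5 pint × 13/3 × 2 cup/pint ≈ 22 cup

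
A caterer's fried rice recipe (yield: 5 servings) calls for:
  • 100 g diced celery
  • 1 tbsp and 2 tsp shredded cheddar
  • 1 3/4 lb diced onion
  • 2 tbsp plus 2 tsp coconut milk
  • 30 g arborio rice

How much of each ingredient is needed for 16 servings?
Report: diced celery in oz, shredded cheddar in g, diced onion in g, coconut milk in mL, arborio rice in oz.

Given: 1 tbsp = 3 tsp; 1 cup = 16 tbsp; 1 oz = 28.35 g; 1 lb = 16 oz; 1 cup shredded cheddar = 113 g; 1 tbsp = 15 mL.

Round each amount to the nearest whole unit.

Scaling factor: 16/5 = 3.2.
diced celery: 100 g × 16/5 ÷ 28.35 g/oz ≈ 11 oz
shredded cheddar: (1 tbsp + 2 tsp = 5/3 tbsp) × 16/5 ÷ 16 tbsp/cup × 113 g/cup ≈ 38 g
diced onion: 1.75 lb × 16/5 × 16 oz/lb × 28.35 g/oz ≈ 2540 g
coconut milk: (2 tbsp + 2 tsp = 8/3 tbsp) × 16/5 × 15 mL/tbsp = 128 mL
arborio rice: 30 g × 16/5 ÷ 28.35 g/oz ≈ 3 oz

diced celery: 11 oz; shredded cheddar: 38 g; diced onion: 2540 g; coconut milk: 128 mL; arborio rice: 3 oz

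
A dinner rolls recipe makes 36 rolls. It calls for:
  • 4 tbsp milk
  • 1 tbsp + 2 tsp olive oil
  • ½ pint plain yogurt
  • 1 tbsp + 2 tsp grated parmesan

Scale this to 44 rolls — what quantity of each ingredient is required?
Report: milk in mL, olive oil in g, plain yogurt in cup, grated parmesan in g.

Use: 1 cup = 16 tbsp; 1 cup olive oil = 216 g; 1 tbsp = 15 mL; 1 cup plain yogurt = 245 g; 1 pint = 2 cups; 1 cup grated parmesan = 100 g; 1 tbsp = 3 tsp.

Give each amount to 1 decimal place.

milk: 73.3 mL; olive oil: 27.5 g; plain yogurt: 1.2 cup; grated parmesan: 12.7 g

Scaling factor: 44/36 = 11/9.
milk: 4 tbsp × 11/9 × 15 mL/tbsp ≈ 73.3 mL
olive oil: (1 tbsp + 2 tsp = 5/3 tbsp) × 11/9 ÷ 16 tbsp/cup × 216 g/cup = 27.5 g
plain yogurt: 0.5 pint × 11/9 × 2 cup/pint ≈ 1.2 cup
grated parmesan: (1 tbsp + 2 tsp = 5/3 tbsp) × 11/9 ÷ 16 tbsp/cup × 100 g/cup ≈ 12.7 g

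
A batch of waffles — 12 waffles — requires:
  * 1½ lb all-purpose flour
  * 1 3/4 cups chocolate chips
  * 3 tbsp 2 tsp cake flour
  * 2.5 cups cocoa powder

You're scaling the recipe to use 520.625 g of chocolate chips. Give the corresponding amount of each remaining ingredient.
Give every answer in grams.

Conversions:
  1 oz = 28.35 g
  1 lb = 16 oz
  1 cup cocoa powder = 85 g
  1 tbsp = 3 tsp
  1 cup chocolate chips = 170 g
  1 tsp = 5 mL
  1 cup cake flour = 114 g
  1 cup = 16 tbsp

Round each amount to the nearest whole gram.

all-purpose flour: 1191 g; cake flour: 46 g; cocoa powder: 372 g

The original recipe has 297.5 g of chocolate chips, so the scaling factor is 520.625 ÷ 297.5 = 7/4 = 1.75.
all-purpose flour: 1.5 lb × 7/4 × 16 oz/lb × 28.35 g/oz ≈ 1191 g
cake flour: (3 tbsp + 2 tsp = 11/3 tbsp) × 7/4 ÷ 16 tbsp/cup × 114 g/cup ≈ 46 g
cocoa powder: 2.5 cup × 7/4 × 85 g/cup ≈ 372 g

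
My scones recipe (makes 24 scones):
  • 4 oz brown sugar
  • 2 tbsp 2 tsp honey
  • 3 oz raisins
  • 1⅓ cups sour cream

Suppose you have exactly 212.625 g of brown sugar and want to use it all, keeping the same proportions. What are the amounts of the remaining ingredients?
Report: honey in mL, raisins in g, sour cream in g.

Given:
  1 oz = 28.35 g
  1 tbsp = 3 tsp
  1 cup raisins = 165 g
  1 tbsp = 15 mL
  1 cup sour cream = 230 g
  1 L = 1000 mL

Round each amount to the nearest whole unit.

honey: 75 mL; raisins: 159 g; sour cream: 575 g

The original recipe has 113.4 g of brown sugar, so the scaling factor is 212.625 ÷ 113.4 = 15/8 = 1.875.
honey: (2 tbsp + 2 tsp = 8/3 tbsp) × 15/8 × 15 mL/tbsp = 75 mL
raisins: 3 oz × 15/8 × 28.35 g/oz ≈ 159 g
sour cream: 4/3 cup × 15/8 × 230 g/cup = 575 g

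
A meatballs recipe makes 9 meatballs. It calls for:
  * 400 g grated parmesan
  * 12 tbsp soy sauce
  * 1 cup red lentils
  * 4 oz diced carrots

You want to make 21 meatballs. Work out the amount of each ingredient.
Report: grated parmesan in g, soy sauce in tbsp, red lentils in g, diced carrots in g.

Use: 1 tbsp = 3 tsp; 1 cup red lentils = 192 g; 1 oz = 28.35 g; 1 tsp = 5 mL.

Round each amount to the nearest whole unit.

grated parmesan: 933 g; soy sauce: 28 tbsp; red lentils: 448 g; diced carrots: 265 g

Scaling factor: 21/9 = 7/3.
grated parmesan: 400 g × 7/3 ≈ 933 g
soy sauce: 12 tbsp × 7/3 = 28 tbsp
red lentils: 1 cup × 7/3 × 192 g/cup = 448 g
diced carrots: 4 oz × 7/3 × 28.35 g/oz ≈ 265 g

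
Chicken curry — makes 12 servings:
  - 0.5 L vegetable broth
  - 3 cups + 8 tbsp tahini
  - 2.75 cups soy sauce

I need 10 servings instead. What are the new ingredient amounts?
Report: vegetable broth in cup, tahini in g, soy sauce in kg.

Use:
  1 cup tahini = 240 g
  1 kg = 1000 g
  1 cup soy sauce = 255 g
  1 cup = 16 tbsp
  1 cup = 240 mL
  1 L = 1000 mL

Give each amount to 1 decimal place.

vegetable broth: 1.7 cup; tahini: 700.0 g; soy sauce: 0.6 kg

Scaling factor: 10/12 = 5/6.
vegetable broth: 0.5 L × 5/6 × 1000 mL/L ÷ 240 mL/cup ≈ 1.7 cup
tahini: (3 cup + 8 tbsp = 3.5 cup) × 5/6 × 240 g/cup = 700.0 g
soy sauce: 2.75 cup × 5/6 × 255 g/cup ÷ 1000 g/kg ≈ 0.6 kg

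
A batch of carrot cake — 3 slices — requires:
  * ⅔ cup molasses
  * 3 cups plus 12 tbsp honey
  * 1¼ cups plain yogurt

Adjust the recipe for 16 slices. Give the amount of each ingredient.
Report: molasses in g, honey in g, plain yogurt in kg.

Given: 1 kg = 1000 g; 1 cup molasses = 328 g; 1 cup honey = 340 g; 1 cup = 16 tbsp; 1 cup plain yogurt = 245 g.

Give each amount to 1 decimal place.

molasses: 1166.2 g; honey: 6800.0 g; plain yogurt: 1.6 kg

Scaling factor: 16/3.
molasses: 2/3 cup × 16/3 × 328 g/cup ≈ 1166.2 g
honey: (3 cup + 12 tbsp = 3.75 cup) × 16/3 × 340 g/cup = 6800.0 g
plain yogurt: 1.25 cup × 16/3 × 245 g/cup ÷ 1000 g/kg ≈ 1.6 kg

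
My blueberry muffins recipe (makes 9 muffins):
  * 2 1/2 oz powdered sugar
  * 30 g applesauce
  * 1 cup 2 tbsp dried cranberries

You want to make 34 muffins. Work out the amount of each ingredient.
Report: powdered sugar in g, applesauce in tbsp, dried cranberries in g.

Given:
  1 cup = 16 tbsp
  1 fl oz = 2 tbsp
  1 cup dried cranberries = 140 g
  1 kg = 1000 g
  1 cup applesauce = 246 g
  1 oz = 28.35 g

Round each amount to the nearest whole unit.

Scaling factor: 34/9.
powdered sugar: 2.5 oz × 34/9 × 28.35 g/oz ≈ 268 g
applesauce: 30 g × 34/9 ÷ 246 g/cup × 16 tbsp/cup ≈ 7 tbsp
dried cranberries: (1 cup + 2 tbsp = 1.125 cup) × 34/9 × 140 g/cup = 595 g

powdered sugar: 268 g; applesauce: 7 tbsp; dried cranberries: 595 g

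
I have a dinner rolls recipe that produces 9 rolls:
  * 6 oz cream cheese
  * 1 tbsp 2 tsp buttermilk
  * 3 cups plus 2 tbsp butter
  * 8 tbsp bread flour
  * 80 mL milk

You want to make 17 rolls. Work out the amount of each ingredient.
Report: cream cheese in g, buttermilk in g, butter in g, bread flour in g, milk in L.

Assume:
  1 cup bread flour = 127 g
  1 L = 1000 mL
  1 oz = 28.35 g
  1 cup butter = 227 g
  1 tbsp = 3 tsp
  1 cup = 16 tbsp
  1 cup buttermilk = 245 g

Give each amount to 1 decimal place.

Scaling factor: 17/9.
cream cheese: 6 oz × 17/9 × 28.35 g/oz = 321.3 g
buttermilk: (1 tbsp + 2 tsp = 5/3 tbsp) × 17/9 ÷ 16 tbsp/cup × 245 g/cup ≈ 48.2 g
butter: (3 cup + 2 tbsp = 3.125 cup) × 17/9 × 227 g/cup ≈ 1339.9 g
bread flour: 8 tbsp × 17/9 ÷ 16 tbsp/cup × 127 g/cup ≈ 119.9 g
milk: 80 mL × 17/9 ÷ 1000 mL/L ≈ 0.2 L

cream cheese: 321.3 g; buttermilk: 48.2 g; butter: 1339.9 g; bread flour: 119.9 g; milk: 0.2 L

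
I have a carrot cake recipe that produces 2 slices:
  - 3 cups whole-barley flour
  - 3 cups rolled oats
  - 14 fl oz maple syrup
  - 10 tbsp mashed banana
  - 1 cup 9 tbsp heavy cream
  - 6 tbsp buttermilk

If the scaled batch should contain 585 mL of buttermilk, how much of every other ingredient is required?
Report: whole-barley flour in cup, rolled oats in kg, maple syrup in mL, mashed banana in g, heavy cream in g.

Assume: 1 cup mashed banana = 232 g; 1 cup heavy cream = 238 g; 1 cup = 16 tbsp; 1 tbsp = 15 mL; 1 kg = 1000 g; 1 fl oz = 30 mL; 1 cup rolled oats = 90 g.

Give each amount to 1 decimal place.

The original recipe has 90 mL of buttermilk, so the scaling factor is 585 ÷ 90 = 13/2 = 6.5.
whole-barley flour: 3 cup × 13/2 = 19.5 cup
rolled oats: 3 cup × 13/2 × 90 g/cup ÷ 1000 g/kg ≈ 1.8 kg
maple syrup: 14 fl oz × 13/2 × 30 mL/fl oz = 2730.0 mL
mashed banana: 10 tbsp × 13/2 ÷ 16 tbsp/cup × 232 g/cup = 942.5 g
heavy cream: (1 cup + 9 tbsp = 1.5625 cup) × 13/2 × 238 g/cup ≈ 2417.2 g

whole-barley flour: 19.5 cup; rolled oats: 1.8 kg; maple syrup: 2730.0 mL; mashed banana: 942.5 g; heavy cream: 2417.2 g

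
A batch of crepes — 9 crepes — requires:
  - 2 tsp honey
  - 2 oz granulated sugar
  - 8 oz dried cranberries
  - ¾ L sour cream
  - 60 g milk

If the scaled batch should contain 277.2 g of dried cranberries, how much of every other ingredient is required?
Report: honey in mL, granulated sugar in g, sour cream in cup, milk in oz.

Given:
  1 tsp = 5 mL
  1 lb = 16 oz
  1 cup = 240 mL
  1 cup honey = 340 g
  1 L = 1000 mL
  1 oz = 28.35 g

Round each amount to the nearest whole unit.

The original recipe has 226.8 g of dried cranberries, so the scaling factor is 277.2 ÷ 226.8 = 11/9.
honey: 2 tsp × 11/9 × 5 mL/tsp ≈ 12 mL
granulated sugar: 2 oz × 11/9 × 28.35 g/oz ≈ 69 g
sour cream: 0.75 L × 11/9 × 1000 mL/L ÷ 240 mL/cup ≈ 4 cup
milk: 60 g × 11/9 ÷ 28.35 g/oz ≈ 3 oz

honey: 12 mL; granulated sugar: 69 g; sour cream: 4 cup; milk: 3 oz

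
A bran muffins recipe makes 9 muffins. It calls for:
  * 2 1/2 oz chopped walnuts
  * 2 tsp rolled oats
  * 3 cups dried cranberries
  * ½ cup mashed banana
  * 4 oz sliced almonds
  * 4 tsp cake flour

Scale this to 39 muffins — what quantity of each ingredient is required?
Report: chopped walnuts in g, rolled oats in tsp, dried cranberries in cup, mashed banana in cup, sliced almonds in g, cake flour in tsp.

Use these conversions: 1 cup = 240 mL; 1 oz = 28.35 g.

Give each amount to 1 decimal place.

chopped walnuts: 307.1 g; rolled oats: 8.7 tsp; dried cranberries: 13.0 cup; mashed banana: 2.2 cup; sliced almonds: 491.4 g; cake flour: 17.3 tsp

Scaling factor: 39/9 = 13/3.
chopped walnuts: 2.5 oz × 13/3 × 28.35 g/oz ≈ 307.1 g
rolled oats: 2 tsp × 13/3 ≈ 8.7 tsp
dried cranberries: 3 cup × 13/3 = 13.0 cup
mashed banana: 0.5 cup × 13/3 ≈ 2.2 cup
sliced almonds: 4 oz × 13/3 × 28.35 g/oz = 491.4 g
cake flour: 4 tsp × 13/3 ≈ 17.3 tsp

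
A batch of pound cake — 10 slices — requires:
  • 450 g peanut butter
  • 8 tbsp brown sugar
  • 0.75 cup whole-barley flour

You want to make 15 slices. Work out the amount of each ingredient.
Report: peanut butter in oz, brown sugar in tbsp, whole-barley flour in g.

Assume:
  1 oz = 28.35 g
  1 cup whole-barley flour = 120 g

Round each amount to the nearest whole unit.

peanut butter: 24 oz; brown sugar: 12 tbsp; whole-barley flour: 135 g

Scaling factor: 15/10 = 3/2 = 1.5.
peanut butter: 450 g × 3/2 ÷ 28.35 g/oz ≈ 24 oz
brown sugar: 8 tbsp × 3/2 = 12 tbsp
whole-barley flour: 0.75 cup × 3/2 × 120 g/cup = 135 g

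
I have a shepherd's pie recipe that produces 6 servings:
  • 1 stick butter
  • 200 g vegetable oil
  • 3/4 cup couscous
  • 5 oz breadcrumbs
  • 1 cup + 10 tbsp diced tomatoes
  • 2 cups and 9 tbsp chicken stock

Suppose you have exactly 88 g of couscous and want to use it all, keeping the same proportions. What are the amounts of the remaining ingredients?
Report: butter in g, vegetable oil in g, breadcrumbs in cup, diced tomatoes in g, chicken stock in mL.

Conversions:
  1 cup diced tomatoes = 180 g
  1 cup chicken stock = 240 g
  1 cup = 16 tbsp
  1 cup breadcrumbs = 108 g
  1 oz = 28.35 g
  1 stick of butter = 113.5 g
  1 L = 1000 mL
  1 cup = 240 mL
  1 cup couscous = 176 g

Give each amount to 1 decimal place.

The original recipe has 132 g of couscous, so the scaling factor is 88 ÷ 132 = 2/3.
butter: 1 stick × 2/3 × 113.5 g/stick ≈ 75.7 g
vegetable oil: 200 g × 2/3 ≈ 133.3 g
breadcrumbs: 5 oz × 2/3 × 28.35 g/oz ÷ 108 g/cup ≈ 0.9 cup
diced tomatoes: (1 cup + 10 tbsp = 1.625 cup) × 2/3 × 180 g/cup = 195.0 g
chicken stock: (2 cup + 9 tbsp = 2.5625 cup) × 2/3 × 240 mL/cup = 410.0 mL

butter: 75.7 g; vegetable oil: 133.3 g; breadcrumbs: 0.9 cup; diced tomatoes: 195.0 g; chicken stock: 410.0 mL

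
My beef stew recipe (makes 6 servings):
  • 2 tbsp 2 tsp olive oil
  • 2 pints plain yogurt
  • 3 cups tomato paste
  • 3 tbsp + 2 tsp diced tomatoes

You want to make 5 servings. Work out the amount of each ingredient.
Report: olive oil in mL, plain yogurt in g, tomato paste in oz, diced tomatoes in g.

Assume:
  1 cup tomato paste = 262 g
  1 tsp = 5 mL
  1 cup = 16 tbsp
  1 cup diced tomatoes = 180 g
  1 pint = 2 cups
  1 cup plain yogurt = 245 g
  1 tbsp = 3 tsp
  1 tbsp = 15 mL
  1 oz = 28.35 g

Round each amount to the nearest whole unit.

Scaling factor: 5/6.
olive oil: (2 tbsp + 2 tsp = 8/3 tbsp) × 5/6 × 15 mL/tbsp ≈ 33 mL
plain yogurt: 2 pint × 5/6 × 2 cup/pint × 245 g/cup ≈ 817 g
tomato paste: 3 cup × 5/6 × 262 g/cup ÷ 28.35 g/oz ≈ 23 oz
diced tomatoes: (3 tbsp + 2 tsp = 11/3 tbsp) × 5/6 ÷ 16 tbsp/cup × 180 g/cup ≈ 34 g

olive oil: 33 mL; plain yogurt: 817 g; tomato paste: 23 oz; diced tomatoes: 34 g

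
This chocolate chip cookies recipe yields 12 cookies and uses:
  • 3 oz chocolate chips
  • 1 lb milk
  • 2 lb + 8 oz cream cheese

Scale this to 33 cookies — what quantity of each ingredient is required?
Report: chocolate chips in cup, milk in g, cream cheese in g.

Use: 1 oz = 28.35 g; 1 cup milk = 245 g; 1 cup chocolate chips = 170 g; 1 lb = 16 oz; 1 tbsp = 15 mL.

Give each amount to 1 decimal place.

Scaling factor: 33/12 = 11/4 = 2.75.
chocolate chips: 3 oz × 11/4 × 28.35 g/oz ÷ 170 g/cup ≈ 1.4 cup
milk: 1 lb × 11/4 × 16 oz/lb × 28.35 g/oz = 1247.4 g
cream cheese: (2 lb + 8 oz = 2.5 lb) × 11/4 × 16 oz/lb × 28.35 g/oz = 3118.5 g

chocolate chips: 1.4 cup; milk: 1247.4 g; cream cheese: 3118.5 g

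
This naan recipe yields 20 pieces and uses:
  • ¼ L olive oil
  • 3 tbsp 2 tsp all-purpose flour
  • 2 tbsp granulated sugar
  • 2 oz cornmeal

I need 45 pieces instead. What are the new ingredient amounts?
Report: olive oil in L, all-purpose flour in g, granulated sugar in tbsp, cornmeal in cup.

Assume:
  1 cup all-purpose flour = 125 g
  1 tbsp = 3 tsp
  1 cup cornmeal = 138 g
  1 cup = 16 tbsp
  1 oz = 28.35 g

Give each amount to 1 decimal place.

Scaling factor: 45/20 = 9/4 = 2.25.
olive oil: 0.25 L × 9/4 ≈ 0.6 L
all-purpose flour: (3 tbsp + 2 tsp = 11/3 tbsp) × 9/4 ÷ 16 tbsp/cup × 125 g/cup ≈ 64.5 g
granulated sugar: 2 tbsp × 9/4 = 4.5 tbsp
cornmeal: 2 oz × 9/4 × 28.35 g/oz ÷ 138 g/cup ≈ 0.9 cup

olive oil: 0.6 L; all-purpose flour: 64.5 g; granulated sugar: 4.5 tbsp; cornmeal: 0.9 cup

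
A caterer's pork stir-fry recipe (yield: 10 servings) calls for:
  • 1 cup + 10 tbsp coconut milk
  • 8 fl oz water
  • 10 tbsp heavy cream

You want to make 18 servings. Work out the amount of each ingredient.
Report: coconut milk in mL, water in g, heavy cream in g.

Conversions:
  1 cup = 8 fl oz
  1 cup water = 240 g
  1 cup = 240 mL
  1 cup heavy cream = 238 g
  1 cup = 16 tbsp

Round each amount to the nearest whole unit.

coconut milk: 702 mL; water: 432 g; heavy cream: 268 g

Scaling factor: 18/10 = 9/5 = 1.8.
coconut milk: (1 cup + 10 tbsp = 1.625 cup) × 9/5 × 240 mL/cup = 702 mL
water: 8 fl oz × 9/5 ÷ 8 fl oz/cup × 240 g/cup = 432 g
heavy cream: 10 tbsp × 9/5 ÷ 16 tbsp/cup × 238 g/cup ≈ 268 g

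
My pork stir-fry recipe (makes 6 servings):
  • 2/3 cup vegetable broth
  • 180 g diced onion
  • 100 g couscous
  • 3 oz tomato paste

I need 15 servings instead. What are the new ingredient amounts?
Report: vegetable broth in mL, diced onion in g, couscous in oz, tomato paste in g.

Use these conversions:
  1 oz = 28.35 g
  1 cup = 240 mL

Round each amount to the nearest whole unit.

vegetable broth: 400 mL; diced onion: 450 g; couscous: 9 oz; tomato paste: 213 g

Scaling factor: 15/6 = 5/2 = 2.5.
vegetable broth: 2/3 cup × 5/2 × 240 mL/cup = 400 mL
diced onion: 180 g × 5/2 = 450 g
couscous: 100 g × 5/2 ÷ 28.35 g/oz ≈ 9 oz
tomato paste: 3 oz × 5/2 × 28.35 g/oz ≈ 213 g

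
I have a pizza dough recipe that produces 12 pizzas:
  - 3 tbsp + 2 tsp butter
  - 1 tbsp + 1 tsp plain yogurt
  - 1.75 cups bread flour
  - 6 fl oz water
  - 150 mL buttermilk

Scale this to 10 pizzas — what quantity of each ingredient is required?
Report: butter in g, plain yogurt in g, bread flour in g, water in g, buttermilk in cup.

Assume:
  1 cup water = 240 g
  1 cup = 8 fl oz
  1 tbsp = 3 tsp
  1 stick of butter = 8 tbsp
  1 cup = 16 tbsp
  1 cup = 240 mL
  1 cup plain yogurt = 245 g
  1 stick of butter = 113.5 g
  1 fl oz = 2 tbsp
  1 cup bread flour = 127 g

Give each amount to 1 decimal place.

Scaling factor: 10/12 = 5/6.
butter: (3 tbsp + 2 tsp = 11/3 tbsp) × 5/6 ÷ 8 tbsp/stick × 113.5 g/stick ≈ 43.4 g
plain yogurt: (1 tbsp + 1 tsp = 4/3 tbsp) × 5/6 ÷ 16 tbsp/cup × 245 g/cup ≈ 17.0 g
bread flour: 1.75 cup × 5/6 × 127 g/cup ≈ 185.2 g
water: 6 fl oz × 5/6 ÷ 8 fl oz/cup × 240 g/cup = 150.0 g
buttermilk: 150 mL × 5/6 ÷ 240 mL/cup ≈ 0.5 cup

butter: 43.4 g; plain yogurt: 17.0 g; bread flour: 185.2 g; water: 150.0 g; buttermilk: 0.5 cup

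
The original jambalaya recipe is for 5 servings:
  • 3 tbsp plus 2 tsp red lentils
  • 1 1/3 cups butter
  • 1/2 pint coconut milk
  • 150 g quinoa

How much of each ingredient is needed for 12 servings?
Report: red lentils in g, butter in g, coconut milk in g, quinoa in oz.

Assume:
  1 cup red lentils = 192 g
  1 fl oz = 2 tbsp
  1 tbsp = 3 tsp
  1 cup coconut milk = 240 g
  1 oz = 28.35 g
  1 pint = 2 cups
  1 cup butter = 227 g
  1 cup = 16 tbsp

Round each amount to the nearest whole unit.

Scaling factor: 12/5 = 2.4.
red lentils: (3 tbsp + 2 tsp = 11/3 tbsp) × 12/5 ÷ 16 tbsp/cup × 192 g/cup ≈ 106 g
butter: 4/3 cup × 12/5 × 227 g/cup ≈ 726 g
coconut milk: 0.5 pint × 12/5 × 2 cup/pint × 240 g/cup = 576 g
quinoa: 150 g × 12/5 ÷ 28.35 g/oz ≈ 13 oz

red lentils: 106 g; butter: 726 g; coconut milk: 576 g; quinoa: 13 oz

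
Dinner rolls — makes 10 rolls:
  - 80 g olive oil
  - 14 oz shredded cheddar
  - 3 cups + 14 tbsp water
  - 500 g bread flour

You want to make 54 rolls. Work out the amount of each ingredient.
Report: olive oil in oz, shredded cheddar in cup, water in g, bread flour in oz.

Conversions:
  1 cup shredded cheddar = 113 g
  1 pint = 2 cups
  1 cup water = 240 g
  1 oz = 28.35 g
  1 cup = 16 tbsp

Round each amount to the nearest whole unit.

Scaling factor: 54/10 = 27/5 = 5.4.
olive oil: 80 g × 27/5 ÷ 28.35 g/oz ≈ 15 oz
shredded cheddar: 14 oz × 27/5 × 28.35 g/oz ÷ 113 g/cup ≈ 19 cup
water: (3 cup + 14 tbsp = 3.875 cup) × 27/5 × 240 g/cup = 5022 g
bread flour: 500 g × 27/5 ÷ 28.35 g/oz ≈ 95 oz

olive oil: 15 oz; shredded cheddar: 19 cup; water: 5022 g; bread flour: 95 oz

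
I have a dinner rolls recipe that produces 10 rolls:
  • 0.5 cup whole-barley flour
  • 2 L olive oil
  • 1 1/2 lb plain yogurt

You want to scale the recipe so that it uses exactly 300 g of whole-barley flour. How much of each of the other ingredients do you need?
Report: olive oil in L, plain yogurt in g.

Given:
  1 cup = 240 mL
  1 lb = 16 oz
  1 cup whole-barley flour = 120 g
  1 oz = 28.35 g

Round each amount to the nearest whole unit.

olive oil: 10 L; plain yogurt: 3402 g

The original recipe has 60 g of whole-barley flour, so the scaling factor is 300 ÷ 60 = 5.
olive oil: 2 L × 5 = 10 L
plain yogurt: 1.5 lb × 5 × 16 oz/lb × 28.35 g/oz = 3402 g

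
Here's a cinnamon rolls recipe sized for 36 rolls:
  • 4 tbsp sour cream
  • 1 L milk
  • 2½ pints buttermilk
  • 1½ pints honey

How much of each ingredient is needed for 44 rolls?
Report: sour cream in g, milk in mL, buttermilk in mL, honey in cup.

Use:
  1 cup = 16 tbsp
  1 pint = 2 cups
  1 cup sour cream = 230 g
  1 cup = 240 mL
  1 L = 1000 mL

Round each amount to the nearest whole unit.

Scaling factor: 44/36 = 11/9.
sour cream: 4 tbsp × 11/9 ÷ 16 tbsp/cup × 230 g/cup ≈ 70 g
milk: 1 L × 11/9 × 1000 mL/L ≈ 1222 mL
buttermilk: 2.5 pint × 11/9 × 2 cup/pint × 240 mL/cup ≈ 1467 mL
honey: 1.5 pint × 11/9 × 2 cup/pint ≈ 4 cup

sour cream: 70 g; milk: 1222 mL; buttermilk: 1467 mL; honey: 4 cup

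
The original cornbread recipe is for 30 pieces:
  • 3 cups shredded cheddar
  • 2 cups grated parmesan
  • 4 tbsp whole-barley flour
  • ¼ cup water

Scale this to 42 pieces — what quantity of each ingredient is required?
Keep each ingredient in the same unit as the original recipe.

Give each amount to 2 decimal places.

Scaling factor: 42/30 = 7/5 = 1.4.
shredded cheddar: 3 cup × 7/5 = 4.20 cup
grated parmesan: 2 cup × 7/5 = 2.80 cup
whole-barley flour: 4 tbsp × 7/5 = 5.60 tbsp
water: 0.25 cup × 7/5 = 0.35 cup

shredded cheddar: 4.20 cup; grated parmesan: 2.80 cup; whole-barley flour: 5.60 tbsp; water: 0.35 cup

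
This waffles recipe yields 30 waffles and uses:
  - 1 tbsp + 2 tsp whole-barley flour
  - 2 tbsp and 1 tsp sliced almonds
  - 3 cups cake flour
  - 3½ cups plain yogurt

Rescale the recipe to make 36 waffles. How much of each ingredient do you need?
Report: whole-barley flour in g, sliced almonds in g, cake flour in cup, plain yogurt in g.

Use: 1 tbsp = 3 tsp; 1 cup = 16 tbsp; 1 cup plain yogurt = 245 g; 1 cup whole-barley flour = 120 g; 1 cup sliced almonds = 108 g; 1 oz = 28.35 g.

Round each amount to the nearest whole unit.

Scaling factor: 36/30 = 6/5 = 1.2.
whole-barley flour: (1 tbsp + 2 tsp = 5/3 tbsp) × 6/5 ÷ 16 tbsp/cup × 120 g/cup = 15 g
sliced almonds: (2 tbsp + 1 tsp = 7/3 tbsp) × 6/5 ÷ 16 tbsp/cup × 108 g/cup ≈ 19 g
cake flour: 3 cup × 6/5 ≈ 4 cup
plain yogurt: 3.5 cup × 6/5 × 245 g/cup = 1029 g

whole-barley flour: 15 g; sliced almonds: 19 g; cake flour: 4 cup; plain yogurt: 1029 g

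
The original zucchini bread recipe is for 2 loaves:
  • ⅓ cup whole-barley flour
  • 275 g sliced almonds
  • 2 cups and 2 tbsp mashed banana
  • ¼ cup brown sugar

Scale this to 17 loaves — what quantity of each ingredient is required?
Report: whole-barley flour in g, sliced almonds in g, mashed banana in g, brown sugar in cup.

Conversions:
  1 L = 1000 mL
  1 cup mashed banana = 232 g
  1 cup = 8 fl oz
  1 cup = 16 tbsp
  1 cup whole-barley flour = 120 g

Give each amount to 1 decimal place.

whole-barley flour: 340.0 g; sliced almonds: 2337.5 g; mashed banana: 4190.5 g; brown sugar: 2.1 cup

Scaling factor: 17/2 = 8.5.
whole-barley flour: 1/3 cup × 17/2 × 120 g/cup = 340.0 g
sliced almonds: 275 g × 17/2 = 2337.5 g
mashed banana: (2 cup + 2 tbsp = 2.125 cup) × 17/2 × 232 g/cup = 4190.5 g
brown sugar: 0.25 cup × 17/2 ≈ 2.1 cup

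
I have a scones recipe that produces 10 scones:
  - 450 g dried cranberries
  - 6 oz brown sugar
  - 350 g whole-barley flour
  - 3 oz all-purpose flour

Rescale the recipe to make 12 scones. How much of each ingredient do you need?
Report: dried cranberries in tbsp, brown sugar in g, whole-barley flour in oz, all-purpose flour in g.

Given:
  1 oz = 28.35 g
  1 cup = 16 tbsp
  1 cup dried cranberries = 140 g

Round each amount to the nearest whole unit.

dried cranberries: 62 tbsp; brown sugar: 204 g; whole-barley flour: 15 oz; all-purpose flour: 102 g

Scaling factor: 12/10 = 6/5 = 1.2.
dried cranberries: 450 g × 6/5 ÷ 140 g/cup × 16 tbsp/cup ≈ 62 tbsp
brown sugar: 6 oz × 6/5 × 28.35 g/oz ≈ 204 g
whole-barley flour: 350 g × 6/5 ÷ 28.35 g/oz ≈ 15 oz
all-purpose flour: 3 oz × 6/5 × 28.35 g/oz ≈ 102 g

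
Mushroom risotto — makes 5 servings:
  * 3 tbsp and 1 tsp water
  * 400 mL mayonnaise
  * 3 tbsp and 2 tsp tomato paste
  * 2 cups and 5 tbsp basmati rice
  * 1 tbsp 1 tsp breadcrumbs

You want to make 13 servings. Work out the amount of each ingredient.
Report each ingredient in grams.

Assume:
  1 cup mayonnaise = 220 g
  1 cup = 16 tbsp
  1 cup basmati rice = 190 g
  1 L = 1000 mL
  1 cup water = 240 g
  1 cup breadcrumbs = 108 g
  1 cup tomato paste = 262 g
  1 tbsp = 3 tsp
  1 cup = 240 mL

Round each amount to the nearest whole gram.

Scaling factor: 13/5 = 2.6.
water: (3 tbsp + 1 tsp = 10/3 tbsp) × 13/5 ÷ 16 tbsp/cup × 240 g/cup = 130 g
mayonnaise: 400 mL × 13/5 ÷ 240 mL/cup × 220 g/cup ≈ 953 g
tomato paste: (3 tbsp + 2 tsp = 11/3 tbsp) × 13/5 ÷ 16 tbsp/cup × 262 g/cup ≈ 156 g
basmati rice: (2 cup + 5 tbsp = 2.3125 cup) × 13/5 × 190 g/cup ≈ 1142 g
breadcrumbs: (1 tbsp + 1 tsp = 4/3 tbsp) × 13/5 ÷ 16 tbsp/cup × 108 g/cup ≈ 23 g

water: 130 g; mayonnaise: 953 g; tomato paste: 156 g; basmati rice: 1142 g; breadcrumbs: 23 g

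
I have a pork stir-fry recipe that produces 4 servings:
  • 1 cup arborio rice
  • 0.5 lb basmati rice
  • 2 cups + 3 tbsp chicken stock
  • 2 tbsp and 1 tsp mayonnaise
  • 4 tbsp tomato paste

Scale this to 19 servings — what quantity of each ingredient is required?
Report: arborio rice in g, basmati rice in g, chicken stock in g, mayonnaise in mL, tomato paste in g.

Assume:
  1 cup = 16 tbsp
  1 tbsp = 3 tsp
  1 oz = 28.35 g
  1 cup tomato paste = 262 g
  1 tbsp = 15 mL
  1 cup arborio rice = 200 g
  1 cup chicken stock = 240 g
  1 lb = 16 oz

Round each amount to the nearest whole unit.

Scaling factor: 19/4 = 4.75.
arborio rice: 1 cup × 19/4 × 200 g/cup = 950 g
basmati rice: 0.5 lb × 19/4 × 16 oz/lb × 28.35 g/oz ≈ 1077 g
chicken stock: (2 cup + 3 tbsp = 2.1875 cup) × 19/4 × 240 g/cup ≈ 2494 g
mayonnaise: (2 tbsp + 1 tsp = 7/3 tbsp) × 19/4 × 15 mL/tbsp ≈ 166 mL
tomato paste: 4 tbsp × 19/4 ÷ 16 tbsp/cup × 262 g/cup ≈ 311 g

arborio rice: 950 g; basmati rice: 1077 g; chicken stock: 2494 g; mayonnaise: 166 mL; tomato paste: 311 g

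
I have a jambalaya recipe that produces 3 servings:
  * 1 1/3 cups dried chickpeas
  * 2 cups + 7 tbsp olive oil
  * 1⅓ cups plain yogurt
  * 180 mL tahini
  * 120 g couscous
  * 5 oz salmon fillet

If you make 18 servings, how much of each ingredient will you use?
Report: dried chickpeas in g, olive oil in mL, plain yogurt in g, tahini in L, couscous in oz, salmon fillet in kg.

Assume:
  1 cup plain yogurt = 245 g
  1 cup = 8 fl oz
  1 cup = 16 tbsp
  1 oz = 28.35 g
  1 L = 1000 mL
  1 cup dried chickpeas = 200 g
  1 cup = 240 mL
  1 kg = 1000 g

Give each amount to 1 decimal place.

dried chickpeas: 1600.0 g; olive oil: 3510.0 mL; plain yogurt: 1960.0 g; tahini: 1.1 L; couscous: 25.4 oz; salmon fillet: 0.9 kg

Scaling factor: 18/3 = 6.
dried chickpeas: 4/3 cup × 6 × 200 g/cup = 1600.0 g
olive oil: (2 cup + 7 tbsp = 2.4375 cup) × 6 × 240 mL/cup = 3510.0 mL
plain yogurt: 4/3 cup × 6 × 245 g/cup = 1960.0 g
tahini: 180 mL × 6 ÷ 1000 mL/L ≈ 1.1 L
couscous: 120 g × 6 ÷ 28.35 g/oz ≈ 25.4 oz
salmon fillet: 5 oz × 6 × 28.35 g/oz ÷ 1000 g/kg ≈ 0.9 kg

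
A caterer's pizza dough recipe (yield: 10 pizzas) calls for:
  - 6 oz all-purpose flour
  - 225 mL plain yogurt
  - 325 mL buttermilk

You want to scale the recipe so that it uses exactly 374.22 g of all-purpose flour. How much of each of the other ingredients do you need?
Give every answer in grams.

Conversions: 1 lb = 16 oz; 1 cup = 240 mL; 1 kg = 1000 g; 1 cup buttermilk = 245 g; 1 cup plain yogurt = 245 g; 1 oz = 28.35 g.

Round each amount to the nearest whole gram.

The original recipe has 170.1 g of all-purpose flour, so the scaling factor is 374.22 ÷ 170.1 = 11/5 = 2.2.
plain yogurt: 225 mL × 11/5 ÷ 240 mL/cup × 245 g/cup ≈ 505 g
buttermilk: 325 mL × 11/5 ÷ 240 mL/cup × 245 g/cup ≈ 730 g

plain yogurt: 505 g; buttermilk: 730 g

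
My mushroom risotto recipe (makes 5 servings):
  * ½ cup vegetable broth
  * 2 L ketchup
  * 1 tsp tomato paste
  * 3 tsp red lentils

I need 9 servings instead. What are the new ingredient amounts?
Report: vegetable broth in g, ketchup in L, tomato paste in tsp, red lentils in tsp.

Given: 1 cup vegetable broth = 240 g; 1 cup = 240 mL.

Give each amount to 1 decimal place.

vegetable broth: 216.0 g; ketchup: 3.6 L; tomato paste: 1.8 tsp; red lentils: 5.4 tsp

Scaling factor: 9/5 = 1.8.
vegetable broth: 0.5 cup × 9/5 × 240 g/cup = 216.0 g
ketchup: 2 L × 9/5 = 3.6 L
tomato paste: 1 tsp × 9/5 = 1.8 tsp
red lentils: 3 tsp × 9/5 = 5.4 tsp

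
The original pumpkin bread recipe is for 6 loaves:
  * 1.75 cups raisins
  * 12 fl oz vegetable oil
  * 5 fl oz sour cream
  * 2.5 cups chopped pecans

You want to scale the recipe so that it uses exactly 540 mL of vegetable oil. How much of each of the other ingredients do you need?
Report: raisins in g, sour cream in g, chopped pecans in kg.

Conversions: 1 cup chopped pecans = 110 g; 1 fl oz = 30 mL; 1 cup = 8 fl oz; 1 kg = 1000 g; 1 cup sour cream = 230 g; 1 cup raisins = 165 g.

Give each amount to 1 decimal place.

raisins: 433.1 g; sour cream: 215.6 g; chopped pecans: 0.4 kg

The original recipe has 360 mL of vegetable oil, so the scaling factor is 540 ÷ 360 = 3/2 = 1.5.
raisins: 1.75 cup × 3/2 × 165 g/cup ≈ 433.1 g
sour cream: 5 fl oz × 3/2 ÷ 8 fl oz/cup × 230 g/cup ≈ 215.6 g
chopped pecans: 2.5 cup × 3/2 × 110 g/cup ÷ 1000 g/kg ≈ 0.4 kg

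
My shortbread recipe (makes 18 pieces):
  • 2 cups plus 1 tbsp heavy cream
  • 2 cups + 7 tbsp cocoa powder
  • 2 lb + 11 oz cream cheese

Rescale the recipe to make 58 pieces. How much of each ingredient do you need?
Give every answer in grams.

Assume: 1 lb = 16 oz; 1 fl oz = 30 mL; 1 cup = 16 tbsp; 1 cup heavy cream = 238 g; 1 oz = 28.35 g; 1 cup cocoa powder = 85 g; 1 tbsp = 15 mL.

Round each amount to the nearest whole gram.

heavy cream: 1582 g; cocoa powder: 668 g; cream cheese: 3928 g

Scaling factor: 58/18 = 29/9.
heavy cream: (2 cup + 1 tbsp = 2.0625 cup) × 29/9 × 238 g/cup ≈ 1582 g
cocoa powder: (2 cup + 7 tbsp = 2.4375 cup) × 29/9 × 85 g/cup ≈ 668 g
cream cheese: (2 lb + 11 oz = 2.6875 lb) × 29/9 × 16 oz/lb × 28.35 g/oz ≈ 3928 g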